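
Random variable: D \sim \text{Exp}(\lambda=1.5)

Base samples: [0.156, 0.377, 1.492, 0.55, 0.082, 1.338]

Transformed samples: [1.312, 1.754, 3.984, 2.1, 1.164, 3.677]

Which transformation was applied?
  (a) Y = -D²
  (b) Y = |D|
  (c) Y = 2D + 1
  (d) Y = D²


Checking option (c) Y = 2D + 1:
  D = 0.156 -> Y = 1.312 ✓
  D = 0.377 -> Y = 1.754 ✓
  D = 1.492 -> Y = 3.984 ✓
All samples match this transformation.

(c) 2D + 1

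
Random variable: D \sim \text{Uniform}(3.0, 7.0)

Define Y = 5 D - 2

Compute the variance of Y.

For Y = aD + b: Var(Y) = a² * Var(D)
Var(D) = (7 - 3)^2/12 = 1.3333333
Var(Y) = 5² * 1.3333333 = 25 * 1.3333333 = 33.333333

33.333333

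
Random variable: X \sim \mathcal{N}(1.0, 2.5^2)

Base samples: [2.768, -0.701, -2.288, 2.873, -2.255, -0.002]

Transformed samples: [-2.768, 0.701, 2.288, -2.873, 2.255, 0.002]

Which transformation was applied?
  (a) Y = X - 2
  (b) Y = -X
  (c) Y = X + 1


Checking option (b) Y = -X:
  X = 2.768 -> Y = -2.768 ✓
  X = -0.701 -> Y = 0.701 ✓
  X = -2.288 -> Y = 2.288 ✓
All samples match this transformation.

(b) -X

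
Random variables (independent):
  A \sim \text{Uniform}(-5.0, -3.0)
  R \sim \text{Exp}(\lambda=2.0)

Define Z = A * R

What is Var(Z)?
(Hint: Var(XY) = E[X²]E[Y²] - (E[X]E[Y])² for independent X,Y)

Var(XY) = E[X²]E[Y²] - (E[X]E[Y])²
E[A] = -4, Var(A) = 0.33333333
E[R] = 0.5, Var(R) = 0.25
E[A²] = 0.33333333 + (-4)² = 16.333333
E[R²] = 0.25 + 0.5² = 0.5
Var(Z) = 16.333333*0.5 - (-4*0.5)²
= 8.1666667 - 4 = 4.1666667

4.1666667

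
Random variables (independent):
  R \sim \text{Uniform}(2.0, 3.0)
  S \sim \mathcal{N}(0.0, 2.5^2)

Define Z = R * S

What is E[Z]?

For independent RVs: E[XY] = E[X]*E[Y]
E[R] = 2.5
E[S] = 0
E[Z] = 2.5 * 0 = 0

0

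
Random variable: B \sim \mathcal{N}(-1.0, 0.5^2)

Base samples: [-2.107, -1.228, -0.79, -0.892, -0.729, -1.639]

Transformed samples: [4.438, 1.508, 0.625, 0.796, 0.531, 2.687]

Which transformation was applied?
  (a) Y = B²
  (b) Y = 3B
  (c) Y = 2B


Checking option (a) Y = B²:
  B = -2.107 -> Y = 4.438 ✓
  B = -1.228 -> Y = 1.508 ✓
  B = -0.79 -> Y = 0.625 ✓
All samples match this transformation.

(a) B²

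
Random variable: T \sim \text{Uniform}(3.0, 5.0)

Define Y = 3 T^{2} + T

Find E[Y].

E[Y] = 3*E[T²] + 1*E[T]
E[T] = 4
E[T²] = Var(T) + (E[T])² = 0.33333333 + 16 = 16.333333
E[Y] = 3*16.333333 + 1*4 = 53

53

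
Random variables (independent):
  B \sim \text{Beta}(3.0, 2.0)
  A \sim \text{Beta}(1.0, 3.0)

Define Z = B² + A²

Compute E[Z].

E[Z] = E[B²] + E[A²]
E[B²] = Var(B) + E[B]² = 0.04 + 0.36 = 0.4
E[A²] = Var(A) + E[A]² = 0.0375 + 0.0625 = 0.1
E[Z] = 0.4 + 0.1 = 0.5

0.5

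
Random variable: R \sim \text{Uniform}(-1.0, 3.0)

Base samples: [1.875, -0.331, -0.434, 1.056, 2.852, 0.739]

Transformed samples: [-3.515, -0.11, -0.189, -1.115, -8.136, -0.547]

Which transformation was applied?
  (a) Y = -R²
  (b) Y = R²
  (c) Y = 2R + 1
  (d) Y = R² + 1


Checking option (a) Y = -R²:
  R = 1.875 -> Y = -3.515 ✓
  R = -0.331 -> Y = -0.11 ✓
  R = -0.434 -> Y = -0.189 ✓
All samples match this transformation.

(a) -R²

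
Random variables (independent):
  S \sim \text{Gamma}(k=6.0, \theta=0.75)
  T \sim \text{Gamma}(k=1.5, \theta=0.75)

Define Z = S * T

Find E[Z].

For independent RVs: E[XY] = E[X]*E[Y]
E[S] = 4.5
E[T] = 1.125
E[Z] = 4.5 * 1.125 = 5.0625

5.0625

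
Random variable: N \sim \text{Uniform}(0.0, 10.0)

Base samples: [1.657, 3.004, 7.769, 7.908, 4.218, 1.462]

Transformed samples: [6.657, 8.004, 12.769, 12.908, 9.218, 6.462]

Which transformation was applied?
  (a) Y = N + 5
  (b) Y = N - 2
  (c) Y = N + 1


Checking option (a) Y = N + 5:
  N = 1.657 -> Y = 6.657 ✓
  N = 3.004 -> Y = 8.004 ✓
  N = 7.769 -> Y = 12.769 ✓
All samples match this transformation.

(a) N + 5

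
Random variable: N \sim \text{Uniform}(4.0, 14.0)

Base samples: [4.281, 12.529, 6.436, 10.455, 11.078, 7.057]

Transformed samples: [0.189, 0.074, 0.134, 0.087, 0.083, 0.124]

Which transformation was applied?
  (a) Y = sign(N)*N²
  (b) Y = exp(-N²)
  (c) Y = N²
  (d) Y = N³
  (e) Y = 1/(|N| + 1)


Checking option (e) Y = 1/(|N| + 1):
  N = 4.281 -> Y = 0.189 ✓
  N = 12.529 -> Y = 0.074 ✓
  N = 6.436 -> Y = 0.134 ✓
All samples match this transformation.

(e) 1/(|N| + 1)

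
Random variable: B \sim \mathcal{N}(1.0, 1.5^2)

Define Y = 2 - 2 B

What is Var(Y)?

For Y = aB + b: Var(Y) = a² * Var(B)
Var(B) = 1.5^2 = 2.25
Var(Y) = (-2)² * 2.25 = 4 * 2.25 = 9

9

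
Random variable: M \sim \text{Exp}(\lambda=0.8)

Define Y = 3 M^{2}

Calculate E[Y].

E[Y] = 3*E[M²]
E[M] = 1.25
E[M²] = Var(M) + (E[M])² = 1.5625 + 1.5625 = 3.125
E[Y] = 3*3.125 = 9.375

9.375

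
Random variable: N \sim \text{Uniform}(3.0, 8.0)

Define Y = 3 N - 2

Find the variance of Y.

For Y = aN + b: Var(Y) = a² * Var(N)
Var(N) = (8 - 3)^2/12 = 2.0833333
Var(Y) = 3² * 2.0833333 = 9 * 2.0833333 = 18.75

18.75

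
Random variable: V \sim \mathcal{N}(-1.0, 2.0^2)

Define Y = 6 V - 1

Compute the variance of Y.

For Y = aV + b: Var(Y) = a² * Var(V)
Var(V) = 2.0^2 = 4
Var(Y) = 6² * 4 = 36 * 4 = 144

144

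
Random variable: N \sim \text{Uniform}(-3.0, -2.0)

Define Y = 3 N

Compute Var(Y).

For Y = aN + b: Var(Y) = a² * Var(N)
Var(N) = (-2 + 3)^2/12 = 0.083333333
Var(Y) = 3² * 0.083333333 = 9 * 0.083333333 = 0.75

0.75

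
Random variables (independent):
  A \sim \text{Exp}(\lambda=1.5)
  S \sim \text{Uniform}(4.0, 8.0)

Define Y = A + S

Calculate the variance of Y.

For independent RVs: Var(aX + bY) = a²Var(X) + b²Var(Y)
Var(A) = 0.44444444
Var(S) = 1.3333333
Var(Y) = 1²*0.44444444 + 1²*1.3333333
= 1*0.44444444 + 1*1.3333333 = 1.7777778

1.7777778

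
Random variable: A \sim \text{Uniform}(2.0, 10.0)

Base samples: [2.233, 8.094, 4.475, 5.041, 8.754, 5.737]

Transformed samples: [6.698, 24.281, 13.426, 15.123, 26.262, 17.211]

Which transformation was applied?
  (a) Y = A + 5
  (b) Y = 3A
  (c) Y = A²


Checking option (b) Y = 3A:
  A = 2.233 -> Y = 6.698 ✓
  A = 8.094 -> Y = 24.281 ✓
  A = 4.475 -> Y = 13.426 ✓
All samples match this transformation.

(b) 3A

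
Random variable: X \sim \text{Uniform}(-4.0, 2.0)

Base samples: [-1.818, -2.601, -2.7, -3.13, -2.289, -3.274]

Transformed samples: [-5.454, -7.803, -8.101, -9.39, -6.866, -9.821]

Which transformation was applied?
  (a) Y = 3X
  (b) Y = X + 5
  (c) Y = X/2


Checking option (a) Y = 3X:
  X = -1.818 -> Y = -5.454 ✓
  X = -2.601 -> Y = -7.803 ✓
  X = -2.7 -> Y = -8.101 ✓
All samples match this transformation.

(a) 3X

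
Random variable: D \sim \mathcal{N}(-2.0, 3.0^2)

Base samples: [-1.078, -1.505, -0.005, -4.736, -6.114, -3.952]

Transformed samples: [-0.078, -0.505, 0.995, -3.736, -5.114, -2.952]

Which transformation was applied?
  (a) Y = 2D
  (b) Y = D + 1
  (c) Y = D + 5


Checking option (b) Y = D + 1:
  D = -1.078 -> Y = -0.078 ✓
  D = -1.505 -> Y = -0.505 ✓
  D = -0.005 -> Y = 0.995 ✓
All samples match this transformation.

(b) D + 1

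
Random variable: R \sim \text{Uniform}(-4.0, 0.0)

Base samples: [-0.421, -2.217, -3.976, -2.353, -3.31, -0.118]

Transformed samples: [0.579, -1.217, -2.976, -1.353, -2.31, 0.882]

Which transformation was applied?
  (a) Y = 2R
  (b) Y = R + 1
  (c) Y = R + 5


Checking option (b) Y = R + 1:
  R = -0.421 -> Y = 0.579 ✓
  R = -2.217 -> Y = -1.217 ✓
  R = -3.976 -> Y = -2.976 ✓
All samples match this transformation.

(b) R + 1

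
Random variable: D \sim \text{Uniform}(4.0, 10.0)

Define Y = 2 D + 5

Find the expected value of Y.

For Y = 2D + 5:
E[Y] = 2 * E[D] + 5
E[D] = (4 + 10)/2 = 7
E[Y] = 2 * 7 + 5 = 19

19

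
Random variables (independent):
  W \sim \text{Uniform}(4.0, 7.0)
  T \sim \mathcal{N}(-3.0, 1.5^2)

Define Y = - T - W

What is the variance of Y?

For independent RVs: Var(aX + bY) = a²Var(X) + b²Var(Y)
Var(W) = 0.75
Var(T) = 2.25
Var(Y) = (-1)²*0.75 + (-1)²*2.25
= 1*0.75 + 1*2.25 = 3

3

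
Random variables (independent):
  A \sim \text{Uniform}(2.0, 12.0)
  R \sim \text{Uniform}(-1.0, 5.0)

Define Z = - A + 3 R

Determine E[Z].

E[Z] = -1*E[A] + 3*E[R]
E[A] = 7
E[R] = 2
E[Z] = -1*7 + 3*2 = -1

-1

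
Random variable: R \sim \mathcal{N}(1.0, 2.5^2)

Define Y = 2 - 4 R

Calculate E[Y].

For Y = -4R + 2:
E[Y] = -4 * E[R] + 2
E[R] = 1.0 = 1
E[Y] = -4 * 1 + 2 = -2

-2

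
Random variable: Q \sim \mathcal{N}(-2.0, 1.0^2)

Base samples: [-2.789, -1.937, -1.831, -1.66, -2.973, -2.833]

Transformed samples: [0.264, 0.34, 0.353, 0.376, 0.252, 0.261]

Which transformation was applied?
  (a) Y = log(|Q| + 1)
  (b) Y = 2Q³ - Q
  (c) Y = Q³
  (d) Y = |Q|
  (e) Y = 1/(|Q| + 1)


Checking option (e) Y = 1/(|Q| + 1):
  Q = -2.789 -> Y = 0.264 ✓
  Q = -1.937 -> Y = 0.34 ✓
  Q = -1.831 -> Y = 0.353 ✓
All samples match this transformation.

(e) 1/(|Q| + 1)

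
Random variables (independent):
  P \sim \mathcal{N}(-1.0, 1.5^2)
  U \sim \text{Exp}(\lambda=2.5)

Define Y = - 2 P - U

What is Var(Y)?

For independent RVs: Var(aX + bY) = a²Var(X) + b²Var(Y)
Var(P) = 2.25
Var(U) = 0.16
Var(Y) = (-2)²*2.25 + (-1)²*0.16
= 4*2.25 + 1*0.16 = 9.16

9.16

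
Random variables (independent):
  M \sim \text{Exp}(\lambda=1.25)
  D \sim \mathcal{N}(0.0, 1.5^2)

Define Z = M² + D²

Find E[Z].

E[Z] = E[M²] + E[D²]
E[M²] = Var(M) + E[M]² = 0.64 + 0.64 = 1.28
E[D²] = Var(D) + E[D]² = 2.25 + 0 = 2.25
E[Z] = 1.28 + 2.25 = 3.53

3.53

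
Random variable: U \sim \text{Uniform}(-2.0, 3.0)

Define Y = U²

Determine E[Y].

Using E[X²] = Var(X) + (E[X])²:
E[U] = 0.5
Var(U) = (3 + 2)^2/12 = 2.0833333
E[U²] = 2.0833333 + 0.5² = 2.0833333 + 0.25 = 2.3333333

2.3333333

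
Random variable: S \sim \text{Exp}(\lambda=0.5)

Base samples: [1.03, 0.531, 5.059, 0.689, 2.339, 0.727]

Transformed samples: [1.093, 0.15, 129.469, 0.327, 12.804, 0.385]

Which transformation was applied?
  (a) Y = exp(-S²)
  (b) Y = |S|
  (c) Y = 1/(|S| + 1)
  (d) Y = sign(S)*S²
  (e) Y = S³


Checking option (e) Y = S³:
  S = 1.03 -> Y = 1.093 ✓
  S = 0.531 -> Y = 0.15 ✓
  S = 5.059 -> Y = 129.469 ✓
All samples match this transformation.

(e) S³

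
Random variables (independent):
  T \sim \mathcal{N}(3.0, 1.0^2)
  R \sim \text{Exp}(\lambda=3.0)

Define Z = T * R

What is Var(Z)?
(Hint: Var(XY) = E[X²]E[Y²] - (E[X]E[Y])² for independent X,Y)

Var(XY) = E[X²]E[Y²] - (E[X]E[Y])²
E[T] = 3, Var(T) = 1
E[R] = 0.33333333, Var(R) = 0.11111111
E[T²] = 1 + 3² = 10
E[R²] = 0.11111111 + 0.33333333² = 0.22222222
Var(Z) = 10*0.22222222 - (3*0.33333333)²
= 2.2222222 - 1 = 1.2222222

1.2222222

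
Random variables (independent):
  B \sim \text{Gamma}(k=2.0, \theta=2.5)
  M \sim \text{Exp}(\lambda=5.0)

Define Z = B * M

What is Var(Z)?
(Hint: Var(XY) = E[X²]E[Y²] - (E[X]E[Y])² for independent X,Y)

Var(XY) = E[X²]E[Y²] - (E[X]E[Y])²
E[B] = 5, Var(B) = 12.5
E[M] = 0.2, Var(M) = 0.04
E[B²] = 12.5 + 5² = 37.5
E[M²] = 0.04 + 0.2² = 0.08
Var(Z) = 37.5*0.08 - (5*0.2)²
= 3 - 1 = 2

2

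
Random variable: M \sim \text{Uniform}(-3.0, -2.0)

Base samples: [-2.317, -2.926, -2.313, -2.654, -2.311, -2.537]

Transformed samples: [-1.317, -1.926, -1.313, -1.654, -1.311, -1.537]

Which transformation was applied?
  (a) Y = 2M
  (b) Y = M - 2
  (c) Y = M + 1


Checking option (c) Y = M + 1:
  M = -2.317 -> Y = -1.317 ✓
  M = -2.926 -> Y = -1.926 ✓
  M = -2.313 -> Y = -1.313 ✓
All samples match this transformation.

(c) M + 1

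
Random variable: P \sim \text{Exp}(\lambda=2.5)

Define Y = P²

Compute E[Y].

Using E[X²] = Var(X) + (E[X])²:
E[P] = 0.4
Var(P) = 1/2.5^2 = 0.16
E[P²] = 0.16 + 0.4² = 0.16 + 0.16 = 0.32

0.32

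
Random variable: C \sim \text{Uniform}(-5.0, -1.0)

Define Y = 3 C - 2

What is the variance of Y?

For Y = aC + b: Var(Y) = a² * Var(C)
Var(C) = (-1 + 5)^2/12 = 1.3333333
Var(Y) = 3² * 1.3333333 = 9 * 1.3333333 = 12

12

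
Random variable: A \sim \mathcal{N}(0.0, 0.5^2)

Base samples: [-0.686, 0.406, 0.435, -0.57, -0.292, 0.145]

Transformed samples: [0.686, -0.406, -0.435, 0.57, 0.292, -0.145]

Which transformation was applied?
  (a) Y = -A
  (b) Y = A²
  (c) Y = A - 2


Checking option (a) Y = -A:
  A = -0.686 -> Y = 0.686 ✓
  A = 0.406 -> Y = -0.406 ✓
  A = 0.435 -> Y = -0.435 ✓
All samples match this transformation.

(a) -A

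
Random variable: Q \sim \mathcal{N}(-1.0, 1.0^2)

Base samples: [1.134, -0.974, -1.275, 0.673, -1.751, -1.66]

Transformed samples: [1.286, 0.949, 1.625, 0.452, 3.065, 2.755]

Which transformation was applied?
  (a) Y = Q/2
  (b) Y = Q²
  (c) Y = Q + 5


Checking option (b) Y = Q²:
  Q = 1.134 -> Y = 1.286 ✓
  Q = -0.974 -> Y = 0.949 ✓
  Q = -1.275 -> Y = 1.625 ✓
All samples match this transformation.

(b) Q²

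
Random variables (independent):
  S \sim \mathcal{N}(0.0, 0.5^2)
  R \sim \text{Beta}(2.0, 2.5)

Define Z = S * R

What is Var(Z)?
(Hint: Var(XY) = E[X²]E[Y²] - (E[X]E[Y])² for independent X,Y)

Var(XY) = E[X²]E[Y²] - (E[X]E[Y])²
E[S] = 0, Var(S) = 0.25
E[R] = 0.44444444, Var(R) = 0.044893378
E[S²] = 0.25 + 0² = 0.25
E[R²] = 0.044893378 + 0.44444444² = 0.24242424
Var(Z) = 0.25*0.24242424 - (0*0.44444444)²
= 0.060606061 - 0 = 0.060606061

0.060606061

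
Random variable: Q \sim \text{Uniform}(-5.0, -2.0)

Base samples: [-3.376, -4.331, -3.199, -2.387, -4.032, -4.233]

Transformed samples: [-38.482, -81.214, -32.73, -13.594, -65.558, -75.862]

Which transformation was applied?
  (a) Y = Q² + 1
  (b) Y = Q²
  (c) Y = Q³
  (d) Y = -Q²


Checking option (c) Y = Q³:
  Q = -3.376 -> Y = -38.482 ✓
  Q = -4.331 -> Y = -81.214 ✓
  Q = -3.199 -> Y = -32.73 ✓
All samples match this transformation.

(c) Q³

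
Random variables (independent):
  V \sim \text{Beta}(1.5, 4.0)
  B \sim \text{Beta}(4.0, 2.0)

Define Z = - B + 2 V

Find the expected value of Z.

E[Z] = 2*E[V] - 1*E[B]
E[V] = 0.27272727
E[B] = 0.66666667
E[Z] = 2*0.27272727 - 1*0.66666667 = -0.12121212

-0.12121212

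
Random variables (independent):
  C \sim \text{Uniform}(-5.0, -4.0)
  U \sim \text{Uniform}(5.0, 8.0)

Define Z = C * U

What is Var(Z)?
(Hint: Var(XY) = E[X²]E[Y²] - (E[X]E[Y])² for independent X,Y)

Var(XY) = E[X²]E[Y²] - (E[X]E[Y])²
E[C] = -4.5, Var(C) = 0.083333333
E[U] = 6.5, Var(U) = 0.75
E[C²] = 0.083333333 + (-4.5)² = 20.333333
E[U²] = 0.75 + 6.5² = 43
Var(Z) = 20.333333*43 - (-4.5*6.5)²
= 874.33333 - 855.5625 = 18.770833

18.770833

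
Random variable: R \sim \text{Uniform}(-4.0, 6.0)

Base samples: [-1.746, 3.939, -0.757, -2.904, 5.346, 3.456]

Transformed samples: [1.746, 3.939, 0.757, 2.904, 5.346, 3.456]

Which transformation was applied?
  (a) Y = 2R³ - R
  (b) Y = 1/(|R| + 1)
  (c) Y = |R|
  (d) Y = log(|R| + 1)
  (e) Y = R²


Checking option (c) Y = |R|:
  R = -1.746 -> Y = 1.746 ✓
  R = 3.939 -> Y = 3.939 ✓
  R = -0.757 -> Y = 0.757 ✓
All samples match this transformation.

(c) |R|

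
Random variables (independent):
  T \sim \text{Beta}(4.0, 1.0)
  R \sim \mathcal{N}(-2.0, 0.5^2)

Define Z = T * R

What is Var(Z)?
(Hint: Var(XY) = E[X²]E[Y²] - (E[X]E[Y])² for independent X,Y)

Var(XY) = E[X²]E[Y²] - (E[X]E[Y])²
E[T] = 0.8, Var(T) = 0.026666667
E[R] = -2, Var(R) = 0.25
E[T²] = 0.026666667 + 0.8² = 0.66666667
E[R²] = 0.25 + (-2)² = 4.25
Var(Z) = 0.66666667*4.25 - (0.8*(-2))²
= 2.8333333 - 2.56 = 0.27333333

0.27333333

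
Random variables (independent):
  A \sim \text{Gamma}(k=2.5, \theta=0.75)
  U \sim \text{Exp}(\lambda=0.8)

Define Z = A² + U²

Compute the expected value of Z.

E[Z] = E[A²] + E[U²]
E[A²] = Var(A) + E[A]² = 1.40625 + 3.515625 = 4.921875
E[U²] = Var(U) + E[U]² = 1.5625 + 1.5625 = 3.125
E[Z] = 4.921875 + 3.125 = 8.046875

8.046875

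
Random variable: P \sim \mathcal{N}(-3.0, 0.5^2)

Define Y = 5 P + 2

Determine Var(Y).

For Y = aP + b: Var(Y) = a² * Var(P)
Var(P) = 0.5^2 = 0.25
Var(Y) = 5² * 0.25 = 25 * 0.25 = 6.25

6.25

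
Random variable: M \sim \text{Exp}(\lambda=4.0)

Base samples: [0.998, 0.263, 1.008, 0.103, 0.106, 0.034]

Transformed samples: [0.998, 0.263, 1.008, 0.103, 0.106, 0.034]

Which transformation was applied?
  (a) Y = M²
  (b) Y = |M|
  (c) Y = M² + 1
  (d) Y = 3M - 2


Checking option (b) Y = |M|:
  M = 0.998 -> Y = 0.998 ✓
  M = 0.263 -> Y = 0.263 ✓
  M = 1.008 -> Y = 1.008 ✓
All samples match this transformation.

(b) |M|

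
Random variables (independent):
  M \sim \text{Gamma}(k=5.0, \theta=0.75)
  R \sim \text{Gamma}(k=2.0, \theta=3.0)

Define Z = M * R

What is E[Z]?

For independent RVs: E[XY] = E[X]*E[Y]
E[M] = 3.75
E[R] = 6
E[Z] = 3.75 * 6 = 22.5

22.5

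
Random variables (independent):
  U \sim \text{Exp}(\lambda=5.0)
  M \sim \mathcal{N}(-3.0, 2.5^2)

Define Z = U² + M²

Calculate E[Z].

E[Z] = E[U²] + E[M²]
E[U²] = Var(U) + E[U]² = 0.04 + 0.04 = 0.08
E[M²] = Var(M) + E[M]² = 6.25 + 9 = 15.25
E[Z] = 0.08 + 15.25 = 15.33

15.33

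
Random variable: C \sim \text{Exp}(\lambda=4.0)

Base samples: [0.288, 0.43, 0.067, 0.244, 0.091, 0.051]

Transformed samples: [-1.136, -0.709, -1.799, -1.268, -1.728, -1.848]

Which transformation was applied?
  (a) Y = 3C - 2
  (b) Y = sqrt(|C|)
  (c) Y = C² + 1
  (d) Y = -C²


Checking option (a) Y = 3C - 2:
  C = 0.288 -> Y = -1.136 ✓
  C = 0.43 -> Y = -0.709 ✓
  C = 0.067 -> Y = -1.799 ✓
All samples match this transformation.

(a) 3C - 2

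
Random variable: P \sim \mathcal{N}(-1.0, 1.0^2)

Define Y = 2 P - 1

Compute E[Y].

For Y = 2P - 1:
E[Y] = 2 * E[P] - 1
E[P] = -1.0 = -1
E[Y] = 2 * (-1) - 1 = -3

-3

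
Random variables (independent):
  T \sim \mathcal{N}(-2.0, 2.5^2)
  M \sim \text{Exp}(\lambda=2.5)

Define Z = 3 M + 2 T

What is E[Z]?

E[Z] = 2*E[T] + 3*E[M]
E[T] = -2
E[M] = 0.4
E[Z] = 2*(-2) + 3*0.4 = -2.8

-2.8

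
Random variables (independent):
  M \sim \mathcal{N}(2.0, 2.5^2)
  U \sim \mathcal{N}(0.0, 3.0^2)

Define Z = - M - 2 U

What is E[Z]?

E[Z] = -1*E[M] - 2*E[U]
E[M] = 2
E[U] = 0
E[Z] = -1*2 - 2*0 = -2

-2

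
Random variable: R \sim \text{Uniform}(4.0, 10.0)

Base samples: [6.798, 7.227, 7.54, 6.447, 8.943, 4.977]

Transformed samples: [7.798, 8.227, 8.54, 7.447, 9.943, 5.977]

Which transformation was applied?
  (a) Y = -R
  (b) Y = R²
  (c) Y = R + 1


Checking option (c) Y = R + 1:
  R = 6.798 -> Y = 7.798 ✓
  R = 7.227 -> Y = 8.227 ✓
  R = 7.54 -> Y = 8.54 ✓
All samples match this transformation.

(c) R + 1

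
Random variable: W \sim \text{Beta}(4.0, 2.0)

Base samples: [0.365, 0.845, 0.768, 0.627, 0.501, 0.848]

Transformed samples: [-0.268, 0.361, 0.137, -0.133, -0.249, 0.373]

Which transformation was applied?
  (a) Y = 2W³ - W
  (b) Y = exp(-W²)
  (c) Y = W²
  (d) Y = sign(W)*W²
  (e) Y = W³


Checking option (a) Y = 2W³ - W:
  W = 0.365 -> Y = -0.268 ✓
  W = 0.845 -> Y = 0.361 ✓
  W = 0.768 -> Y = 0.137 ✓
All samples match this transformation.

(a) 2W³ - W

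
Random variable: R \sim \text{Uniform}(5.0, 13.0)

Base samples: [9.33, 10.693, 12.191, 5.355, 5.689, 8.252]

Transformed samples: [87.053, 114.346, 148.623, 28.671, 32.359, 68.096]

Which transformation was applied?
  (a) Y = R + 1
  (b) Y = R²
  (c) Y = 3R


Checking option (b) Y = R²:
  R = 9.33 -> Y = 87.053 ✓
  R = 10.693 -> Y = 114.346 ✓
  R = 12.191 -> Y = 148.623 ✓
All samples match this transformation.

(b) R²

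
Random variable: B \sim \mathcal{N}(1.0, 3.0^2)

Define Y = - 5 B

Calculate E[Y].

For Y = -5B:
E[Y] = -5 * E[B]
E[B] = 1.0 = 1
E[Y] = -5 * 1 = -5

-5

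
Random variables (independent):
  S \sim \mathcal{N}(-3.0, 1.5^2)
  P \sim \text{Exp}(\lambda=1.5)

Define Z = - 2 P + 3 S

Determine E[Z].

E[Z] = 3*E[S] - 2*E[P]
E[S] = -3
E[P] = 0.66666667
E[Z] = 3*(-3) - 2*0.66666667 = -10.333333

-10.333333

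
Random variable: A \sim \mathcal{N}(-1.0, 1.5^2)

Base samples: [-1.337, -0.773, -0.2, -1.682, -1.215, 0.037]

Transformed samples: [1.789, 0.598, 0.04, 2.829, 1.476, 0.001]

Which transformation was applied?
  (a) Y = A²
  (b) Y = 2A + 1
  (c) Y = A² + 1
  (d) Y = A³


Checking option (a) Y = A²:
  A = -1.337 -> Y = 1.789 ✓
  A = -0.773 -> Y = 0.598 ✓
  A = -0.2 -> Y = 0.04 ✓
All samples match this transformation.

(a) A²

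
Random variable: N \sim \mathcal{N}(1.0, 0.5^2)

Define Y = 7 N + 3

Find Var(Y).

For Y = aN + b: Var(Y) = a² * Var(N)
Var(N) = 0.5^2 = 0.25
Var(Y) = 7² * 0.25 = 49 * 0.25 = 12.25

12.25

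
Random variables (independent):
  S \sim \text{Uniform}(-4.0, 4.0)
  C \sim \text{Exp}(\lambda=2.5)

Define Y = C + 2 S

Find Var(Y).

For independent RVs: Var(aX + bY) = a²Var(X) + b²Var(Y)
Var(S) = 5.3333333
Var(C) = 0.16
Var(Y) = 2²*5.3333333 + 1²*0.16
= 4*5.3333333 + 1*0.16 = 21.493333

21.493333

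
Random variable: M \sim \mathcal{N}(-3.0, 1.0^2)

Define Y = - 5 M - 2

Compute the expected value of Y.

For Y = -5M - 2:
E[Y] = -5 * E[M] - 2
E[M] = -3.0 = -3
E[Y] = -5 * (-3) - 2 = 13

13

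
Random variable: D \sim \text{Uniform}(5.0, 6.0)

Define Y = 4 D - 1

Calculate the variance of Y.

For Y = aD + b: Var(Y) = a² * Var(D)
Var(D) = (6 - 5)^2/12 = 0.083333333
Var(Y) = 4² * 0.083333333 = 16 * 0.083333333 = 1.3333333

1.3333333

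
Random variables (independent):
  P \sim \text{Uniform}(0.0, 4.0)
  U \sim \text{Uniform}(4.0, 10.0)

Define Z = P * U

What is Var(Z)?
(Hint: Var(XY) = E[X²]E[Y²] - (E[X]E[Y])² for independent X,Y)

Var(XY) = E[X²]E[Y²] - (E[X]E[Y])²
E[P] = 2, Var(P) = 1.3333333
E[U] = 7, Var(U) = 3
E[P²] = 1.3333333 + 2² = 5.3333333
E[U²] = 3 + 7² = 52
Var(Z) = 5.3333333*52 - (2*7)²
= 277.33333 - 196 = 81.333333

81.333333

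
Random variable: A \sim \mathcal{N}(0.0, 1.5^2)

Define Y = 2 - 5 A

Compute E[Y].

For Y = -5A + 2:
E[Y] = -5 * E[A] + 2
E[A] = 0.0 = 0
E[Y] = -5 * 0 + 2 = 2

2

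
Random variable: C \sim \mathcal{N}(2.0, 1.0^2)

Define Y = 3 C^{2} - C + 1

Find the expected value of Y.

E[Y] = 3*E[C²] - 1*E[C] + 1
E[C] = 2
E[C²] = Var(C) + (E[C])² = 1 + 4 = 5
E[Y] = 3*5 - 1*2 + 1 = 14

14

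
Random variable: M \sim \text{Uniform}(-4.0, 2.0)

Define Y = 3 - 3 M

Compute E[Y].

For Y = -3M + 3:
E[Y] = -3 * E[M] + 3
E[M] = (-4 + 2)/2 = -1
E[Y] = -3 * (-1) + 3 = 6

6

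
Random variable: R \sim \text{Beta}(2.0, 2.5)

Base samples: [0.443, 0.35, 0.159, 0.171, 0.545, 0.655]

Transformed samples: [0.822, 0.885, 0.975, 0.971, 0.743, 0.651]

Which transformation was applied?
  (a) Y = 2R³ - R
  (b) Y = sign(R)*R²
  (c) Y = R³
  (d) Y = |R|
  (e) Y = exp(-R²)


Checking option (e) Y = exp(-R²):
  R = 0.443 -> Y = 0.822 ✓
  R = 0.35 -> Y = 0.885 ✓
  R = 0.159 -> Y = 0.975 ✓
All samples match this transformation.

(e) exp(-R²)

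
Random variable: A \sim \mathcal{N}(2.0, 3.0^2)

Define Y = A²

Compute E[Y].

E[A²] = Var(A) + (E[A])² = 9 + 4 = 13

13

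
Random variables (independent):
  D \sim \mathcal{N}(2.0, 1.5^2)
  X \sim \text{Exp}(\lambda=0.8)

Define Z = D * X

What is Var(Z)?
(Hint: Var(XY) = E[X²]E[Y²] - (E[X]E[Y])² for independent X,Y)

Var(XY) = E[X²]E[Y²] - (E[X]E[Y])²
E[D] = 2, Var(D) = 2.25
E[X] = 1.25, Var(X) = 1.5625
E[D²] = 2.25 + 2² = 6.25
E[X²] = 1.5625 + 1.25² = 3.125
Var(Z) = 6.25*3.125 - (2*1.25)²
= 19.53125 - 6.25 = 13.28125

13.28125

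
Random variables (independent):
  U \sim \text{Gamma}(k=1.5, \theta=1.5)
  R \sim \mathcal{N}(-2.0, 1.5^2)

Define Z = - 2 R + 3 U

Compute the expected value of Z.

E[Z] = 3*E[U] - 2*E[R]
E[U] = 2.25
E[R] = -2
E[Z] = 3*2.25 - 2*(-2) = 10.75

10.75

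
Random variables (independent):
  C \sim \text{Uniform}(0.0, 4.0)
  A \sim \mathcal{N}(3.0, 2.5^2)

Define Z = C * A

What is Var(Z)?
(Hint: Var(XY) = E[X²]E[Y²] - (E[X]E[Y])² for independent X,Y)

Var(XY) = E[X²]E[Y²] - (E[X]E[Y])²
E[C] = 2, Var(C) = 1.3333333
E[A] = 3, Var(A) = 6.25
E[C²] = 1.3333333 + 2² = 5.3333333
E[A²] = 6.25 + 3² = 15.25
Var(Z) = 5.3333333*15.25 - (2*3)²
= 81.333333 - 36 = 45.333333

45.333333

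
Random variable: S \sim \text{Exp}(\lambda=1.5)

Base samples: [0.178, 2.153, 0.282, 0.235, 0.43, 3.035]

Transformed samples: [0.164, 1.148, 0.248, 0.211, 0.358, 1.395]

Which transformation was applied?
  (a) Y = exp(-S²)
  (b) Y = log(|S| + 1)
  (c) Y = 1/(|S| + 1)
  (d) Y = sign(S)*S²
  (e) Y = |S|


Checking option (b) Y = log(|S| + 1):
  S = 0.178 -> Y = 0.164 ✓
  S = 2.153 -> Y = 1.148 ✓
  S = 0.282 -> Y = 0.248 ✓
All samples match this transformation.

(b) log(|S| + 1)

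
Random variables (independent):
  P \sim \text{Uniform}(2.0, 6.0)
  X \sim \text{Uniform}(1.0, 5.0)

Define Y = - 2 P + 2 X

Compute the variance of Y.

For independent RVs: Var(aX + bY) = a²Var(X) + b²Var(Y)
Var(P) = 1.3333333
Var(X) = 1.3333333
Var(Y) = (-2)²*1.3333333 + 2²*1.3333333
= 4*1.3333333 + 4*1.3333333 = 10.666667

10.666667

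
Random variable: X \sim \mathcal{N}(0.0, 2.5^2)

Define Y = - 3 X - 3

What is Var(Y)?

For Y = aX + b: Var(Y) = a² * Var(X)
Var(X) = 2.5^2 = 6.25
Var(Y) = (-3)² * 6.25 = 9 * 6.25 = 56.25

56.25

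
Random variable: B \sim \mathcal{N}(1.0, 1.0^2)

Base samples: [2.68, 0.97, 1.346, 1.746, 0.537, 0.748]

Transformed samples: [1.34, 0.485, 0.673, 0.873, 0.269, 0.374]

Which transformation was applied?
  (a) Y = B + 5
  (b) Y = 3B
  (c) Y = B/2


Checking option (c) Y = B/2:
  B = 2.68 -> Y = 1.34 ✓
  B = 0.97 -> Y = 0.485 ✓
  B = 1.346 -> Y = 0.673 ✓
All samples match this transformation.

(c) B/2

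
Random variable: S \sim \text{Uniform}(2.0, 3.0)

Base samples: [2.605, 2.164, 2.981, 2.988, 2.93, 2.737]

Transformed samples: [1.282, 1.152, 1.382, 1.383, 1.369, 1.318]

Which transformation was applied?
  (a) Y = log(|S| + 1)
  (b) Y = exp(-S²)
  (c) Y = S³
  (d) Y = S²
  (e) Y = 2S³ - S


Checking option (a) Y = log(|S| + 1):
  S = 2.605 -> Y = 1.282 ✓
  S = 2.164 -> Y = 1.152 ✓
  S = 2.981 -> Y = 1.382 ✓
All samples match this transformation.

(a) log(|S| + 1)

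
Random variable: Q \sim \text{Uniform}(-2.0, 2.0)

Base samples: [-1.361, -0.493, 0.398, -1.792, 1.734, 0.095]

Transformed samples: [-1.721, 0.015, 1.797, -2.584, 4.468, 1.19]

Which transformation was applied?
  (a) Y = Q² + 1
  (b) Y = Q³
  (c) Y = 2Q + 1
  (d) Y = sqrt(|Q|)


Checking option (c) Y = 2Q + 1:
  Q = -1.361 -> Y = -1.721 ✓
  Q = -0.493 -> Y = 0.015 ✓
  Q = 0.398 -> Y = 1.797 ✓
All samples match this transformation.

(c) 2Q + 1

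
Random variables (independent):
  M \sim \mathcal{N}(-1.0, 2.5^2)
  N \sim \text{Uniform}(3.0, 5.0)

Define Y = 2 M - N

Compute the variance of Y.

For independent RVs: Var(aX + bY) = a²Var(X) + b²Var(Y)
Var(M) = 6.25
Var(N) = 0.33333333
Var(Y) = 2²*6.25 + (-1)²*0.33333333
= 4*6.25 + 1*0.33333333 = 25.333333

25.333333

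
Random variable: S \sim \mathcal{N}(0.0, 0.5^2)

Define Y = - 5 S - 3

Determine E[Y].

For Y = -5S - 3:
E[Y] = -5 * E[S] - 3
E[S] = 0.0 = 0
E[Y] = -5 * 0 - 3 = -3

-3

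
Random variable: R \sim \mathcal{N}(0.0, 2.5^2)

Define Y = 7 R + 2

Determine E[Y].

For Y = 7R + 2:
E[Y] = 7 * E[R] + 2
E[R] = 0.0 = 0
E[Y] = 7 * 0 + 2 = 2

2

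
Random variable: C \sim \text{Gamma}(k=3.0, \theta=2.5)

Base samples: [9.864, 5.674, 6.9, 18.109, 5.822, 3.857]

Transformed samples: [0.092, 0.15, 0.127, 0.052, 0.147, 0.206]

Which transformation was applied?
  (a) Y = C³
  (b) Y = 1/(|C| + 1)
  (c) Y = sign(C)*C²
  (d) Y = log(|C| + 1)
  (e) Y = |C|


Checking option (b) Y = 1/(|C| + 1):
  C = 9.864 -> Y = 0.092 ✓
  C = 5.674 -> Y = 0.15 ✓
  C = 6.9 -> Y = 0.127 ✓
All samples match this transformation.

(b) 1/(|C| + 1)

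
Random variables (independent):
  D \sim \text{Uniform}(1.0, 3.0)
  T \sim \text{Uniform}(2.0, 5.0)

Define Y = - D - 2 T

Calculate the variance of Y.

For independent RVs: Var(aX + bY) = a²Var(X) + b²Var(Y)
Var(D) = 0.33333333
Var(T) = 0.75
Var(Y) = (-1)²*0.33333333 + (-2)²*0.75
= 1*0.33333333 + 4*0.75 = 3.3333333

3.3333333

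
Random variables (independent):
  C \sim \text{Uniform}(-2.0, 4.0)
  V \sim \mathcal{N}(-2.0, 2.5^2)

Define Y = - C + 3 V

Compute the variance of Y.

For independent RVs: Var(aX + bY) = a²Var(X) + b²Var(Y)
Var(C) = 3
Var(V) = 6.25
Var(Y) = (-1)²*3 + 3²*6.25
= 1*3 + 9*6.25 = 59.25

59.25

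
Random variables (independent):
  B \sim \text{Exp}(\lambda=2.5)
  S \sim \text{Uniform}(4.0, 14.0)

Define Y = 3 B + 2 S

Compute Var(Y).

For independent RVs: Var(aX + bY) = a²Var(X) + b²Var(Y)
Var(B) = 0.16
Var(S) = 8.3333333
Var(Y) = 3²*0.16 + 2²*8.3333333
= 9*0.16 + 4*8.3333333 = 34.773333

34.773333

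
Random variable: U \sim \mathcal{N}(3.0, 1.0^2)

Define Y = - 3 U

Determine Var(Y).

For Y = aU + b: Var(Y) = a² * Var(U)
Var(U) = 1.0^2 = 1
Var(Y) = (-3)² * 1 = 9 * 1 = 9

9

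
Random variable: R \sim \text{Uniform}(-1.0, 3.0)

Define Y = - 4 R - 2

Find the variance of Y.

For Y = aR + b: Var(Y) = a² * Var(R)
Var(R) = (3 + 1)^2/12 = 1.3333333
Var(Y) = (-4)² * 1.3333333 = 16 * 1.3333333 = 21.333333

21.333333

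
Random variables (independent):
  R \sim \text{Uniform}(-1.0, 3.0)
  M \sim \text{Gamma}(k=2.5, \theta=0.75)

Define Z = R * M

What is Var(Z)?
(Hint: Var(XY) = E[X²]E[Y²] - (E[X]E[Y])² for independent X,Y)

Var(XY) = E[X²]E[Y²] - (E[X]E[Y])²
E[R] = 1, Var(R) = 1.3333333
E[M] = 1.875, Var(M) = 1.40625
E[R²] = 1.3333333 + 1² = 2.3333333
E[M²] = 1.40625 + 1.875² = 4.921875
Var(Z) = 2.3333333*4.921875 - (1*1.875)²
= 11.484375 - 3.515625 = 7.96875

7.96875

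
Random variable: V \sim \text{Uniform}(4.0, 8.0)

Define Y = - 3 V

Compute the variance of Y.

For Y = aV + b: Var(Y) = a² * Var(V)
Var(V) = (8 - 4)^2/12 = 1.3333333
Var(Y) = (-3)² * 1.3333333 = 9 * 1.3333333 = 12

12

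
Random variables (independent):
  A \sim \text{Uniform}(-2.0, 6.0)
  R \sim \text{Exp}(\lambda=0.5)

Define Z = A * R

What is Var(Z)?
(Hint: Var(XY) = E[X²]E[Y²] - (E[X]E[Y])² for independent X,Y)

Var(XY) = E[X²]E[Y²] - (E[X]E[Y])²
E[A] = 2, Var(A) = 5.3333333
E[R] = 2, Var(R) = 4
E[A²] = 5.3333333 + 2² = 9.3333333
E[R²] = 4 + 2² = 8
Var(Z) = 9.3333333*8 - (2*2)²
= 74.666667 - 16 = 58.666667

58.666667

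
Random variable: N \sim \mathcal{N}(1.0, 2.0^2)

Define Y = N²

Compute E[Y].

E[N²] = Var(N) + (E[N])² = 4 + 1 = 5

5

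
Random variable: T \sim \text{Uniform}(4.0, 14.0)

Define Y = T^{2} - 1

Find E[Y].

E[Y] = 1*E[T²] - 1
E[T] = 9
E[T²] = Var(T) + (E[T])² = 8.3333333 + 81 = 89.333333
E[Y] = 1*89.333333 - 1 = 88.333333

88.333333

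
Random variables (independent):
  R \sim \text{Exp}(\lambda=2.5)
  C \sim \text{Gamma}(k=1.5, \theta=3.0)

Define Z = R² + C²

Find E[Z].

E[Z] = E[R²] + E[C²]
E[R²] = Var(R) + E[R]² = 0.16 + 0.16 = 0.32
E[C²] = Var(C) + E[C]² = 13.5 + 20.25 = 33.75
E[Z] = 0.32 + 33.75 = 34.07

34.07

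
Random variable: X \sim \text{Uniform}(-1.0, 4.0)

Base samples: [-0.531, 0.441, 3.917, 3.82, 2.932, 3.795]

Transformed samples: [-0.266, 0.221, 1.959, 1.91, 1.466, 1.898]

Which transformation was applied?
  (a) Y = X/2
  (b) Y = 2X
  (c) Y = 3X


Checking option (a) Y = X/2:
  X = -0.531 -> Y = -0.266 ✓
  X = 0.441 -> Y = 0.221 ✓
  X = 3.917 -> Y = 1.959 ✓
All samples match this transformation.

(a) X/2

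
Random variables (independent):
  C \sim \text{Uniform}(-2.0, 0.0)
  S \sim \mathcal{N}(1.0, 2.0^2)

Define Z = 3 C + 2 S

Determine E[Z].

E[Z] = 3*E[C] + 2*E[S]
E[C] = -1
E[S] = 1
E[Z] = 3*(-1) + 2*1 = -1

-1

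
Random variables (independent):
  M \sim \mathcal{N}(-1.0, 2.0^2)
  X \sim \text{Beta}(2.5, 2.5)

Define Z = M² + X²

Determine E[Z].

E[Z] = E[M²] + E[X²]
E[M²] = Var(M) + E[M]² = 4 + 1 = 5
E[X²] = Var(X) + E[X]² = 0.041666667 + 0.25 = 0.29166667
E[Z] = 5 + 0.29166667 = 5.2916667

5.2916667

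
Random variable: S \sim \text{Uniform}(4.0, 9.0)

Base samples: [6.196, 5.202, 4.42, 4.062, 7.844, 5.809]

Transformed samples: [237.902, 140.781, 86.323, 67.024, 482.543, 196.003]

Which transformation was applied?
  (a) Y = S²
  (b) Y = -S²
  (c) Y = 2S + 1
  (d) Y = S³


Checking option (d) Y = S³:
  S = 6.196 -> Y = 237.902 ✓
  S = 5.202 -> Y = 140.781 ✓
  S = 4.42 -> Y = 86.323 ✓
All samples match this transformation.

(d) S³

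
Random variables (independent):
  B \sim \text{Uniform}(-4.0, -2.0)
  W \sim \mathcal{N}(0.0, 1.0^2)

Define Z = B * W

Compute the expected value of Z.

For independent RVs: E[XY] = E[X]*E[Y]
E[B] = -3
E[W] = 0
E[Z] = -3 * 0 = 0

0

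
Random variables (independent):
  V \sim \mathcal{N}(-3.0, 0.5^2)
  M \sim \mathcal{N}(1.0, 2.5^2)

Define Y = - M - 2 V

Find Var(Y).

For independent RVs: Var(aX + bY) = a²Var(X) + b²Var(Y)
Var(V) = 0.25
Var(M) = 6.25
Var(Y) = (-2)²*0.25 + (-1)²*6.25
= 4*0.25 + 1*6.25 = 7.25

7.25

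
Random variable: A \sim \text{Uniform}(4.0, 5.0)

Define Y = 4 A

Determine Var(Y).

For Y = aA + b: Var(Y) = a² * Var(A)
Var(A) = (5 - 4)^2/12 = 0.083333333
Var(Y) = 4² * 0.083333333 = 16 * 0.083333333 = 1.3333333

1.3333333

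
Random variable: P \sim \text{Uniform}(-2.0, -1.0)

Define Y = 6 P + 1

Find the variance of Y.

For Y = aP + b: Var(Y) = a² * Var(P)
Var(P) = (-1 + 2)^2/12 = 0.083333333
Var(Y) = 6² * 0.083333333 = 36 * 0.083333333 = 3

3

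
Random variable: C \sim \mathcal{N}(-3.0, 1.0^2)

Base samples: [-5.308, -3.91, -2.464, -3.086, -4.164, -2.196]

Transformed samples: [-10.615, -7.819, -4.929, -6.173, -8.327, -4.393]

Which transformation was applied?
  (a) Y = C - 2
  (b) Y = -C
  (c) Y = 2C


Checking option (c) Y = 2C:
  C = -5.308 -> Y = -10.615 ✓
  C = -3.91 -> Y = -7.819 ✓
  C = -2.464 -> Y = -4.929 ✓
All samples match this transformation.

(c) 2C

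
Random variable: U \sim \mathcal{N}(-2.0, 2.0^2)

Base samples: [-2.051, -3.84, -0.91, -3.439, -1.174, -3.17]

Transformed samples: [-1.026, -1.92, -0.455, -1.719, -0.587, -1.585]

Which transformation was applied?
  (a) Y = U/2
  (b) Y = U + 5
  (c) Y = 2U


Checking option (a) Y = U/2:
  U = -2.051 -> Y = -1.026 ✓
  U = -3.84 -> Y = -1.92 ✓
  U = -0.91 -> Y = -0.455 ✓
All samples match this transformation.

(a) U/2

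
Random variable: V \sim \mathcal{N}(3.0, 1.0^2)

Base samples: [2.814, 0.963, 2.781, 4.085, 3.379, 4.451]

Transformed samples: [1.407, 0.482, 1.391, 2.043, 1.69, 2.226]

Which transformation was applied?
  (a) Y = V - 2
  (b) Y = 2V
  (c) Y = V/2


Checking option (c) Y = V/2:
  V = 2.814 -> Y = 1.407 ✓
  V = 0.963 -> Y = 0.482 ✓
  V = 2.781 -> Y = 1.391 ✓
All samples match this transformation.

(c) V/2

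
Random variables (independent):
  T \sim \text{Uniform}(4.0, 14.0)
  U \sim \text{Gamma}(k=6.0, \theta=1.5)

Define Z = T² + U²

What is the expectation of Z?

E[Z] = E[T²] + E[U²]
E[T²] = Var(T) + E[T]² = 8.3333333 + 81 = 89.333333
E[U²] = Var(U) + E[U]² = 13.5 + 81 = 94.5
E[Z] = 89.333333 + 94.5 = 183.83333

183.83333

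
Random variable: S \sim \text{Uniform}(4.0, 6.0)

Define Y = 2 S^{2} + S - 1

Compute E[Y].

E[Y] = 2*E[S²] + 1*E[S] - 1
E[S] = 5
E[S²] = Var(S) + (E[S])² = 0.33333333 + 25 = 25.333333
E[Y] = 2*25.333333 + 1*5 - 1 = 54.666667

54.666667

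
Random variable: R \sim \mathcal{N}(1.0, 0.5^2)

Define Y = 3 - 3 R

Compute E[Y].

For Y = -3R + 3:
E[Y] = -3 * E[R] + 3
E[R] = 1.0 = 1
E[Y] = -3 * 1 + 3 = 0

0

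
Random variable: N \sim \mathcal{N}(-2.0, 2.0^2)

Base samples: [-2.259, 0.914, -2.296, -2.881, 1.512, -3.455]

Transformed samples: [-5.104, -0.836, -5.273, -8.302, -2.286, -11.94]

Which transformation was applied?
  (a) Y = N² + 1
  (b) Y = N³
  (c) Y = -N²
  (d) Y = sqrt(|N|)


Checking option (c) Y = -N²:
  N = -2.259 -> Y = -5.104 ✓
  N = 0.914 -> Y = -0.836 ✓
  N = -2.296 -> Y = -5.273 ✓
All samples match this transformation.

(c) -N²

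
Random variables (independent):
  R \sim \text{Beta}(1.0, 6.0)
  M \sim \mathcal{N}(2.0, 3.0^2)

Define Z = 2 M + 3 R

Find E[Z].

E[Z] = 3*E[R] + 2*E[M]
E[R] = 0.14285714
E[M] = 2
E[Z] = 3*0.14285714 + 2*2 = 4.4285714

4.4285714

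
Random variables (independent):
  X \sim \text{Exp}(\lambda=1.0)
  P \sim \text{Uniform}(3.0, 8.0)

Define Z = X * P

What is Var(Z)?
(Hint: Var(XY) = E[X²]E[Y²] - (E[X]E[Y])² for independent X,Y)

Var(XY) = E[X²]E[Y²] - (E[X]E[Y])²
E[X] = 1, Var(X) = 1
E[P] = 5.5, Var(P) = 2.0833333
E[X²] = 1 + 1² = 2
E[P²] = 2.0833333 + 5.5² = 32.333333
Var(Z) = 2*32.333333 - (1*5.5)²
= 64.666667 - 30.25 = 34.416667

34.416667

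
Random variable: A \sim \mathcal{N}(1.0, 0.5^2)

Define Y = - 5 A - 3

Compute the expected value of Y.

For Y = -5A - 3:
E[Y] = -5 * E[A] - 3
E[A] = 1.0 = 1
E[Y] = -5 * 1 - 3 = -8

-8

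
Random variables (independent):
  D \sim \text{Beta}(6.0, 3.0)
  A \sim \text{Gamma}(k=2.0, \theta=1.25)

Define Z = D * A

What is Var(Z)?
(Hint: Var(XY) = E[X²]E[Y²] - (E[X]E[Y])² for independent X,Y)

Var(XY) = E[X²]E[Y²] - (E[X]E[Y])²
E[D] = 0.66666667, Var(D) = 0.022222222
E[A] = 2.5, Var(A) = 3.125
E[D²] = 0.022222222 + 0.66666667² = 0.46666667
E[A²] = 3.125 + 2.5² = 9.375
Var(Z) = 0.46666667*9.375 - (0.66666667*2.5)²
= 4.375 - 2.7777778 = 1.5972222

1.5972222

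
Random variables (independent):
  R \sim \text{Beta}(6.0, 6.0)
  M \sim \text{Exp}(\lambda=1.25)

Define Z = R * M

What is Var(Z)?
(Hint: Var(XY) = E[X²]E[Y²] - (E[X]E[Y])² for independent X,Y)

Var(XY) = E[X²]E[Y²] - (E[X]E[Y])²
E[R] = 0.5, Var(R) = 0.019230769
E[M] = 0.8, Var(M) = 0.64
E[R²] = 0.019230769 + 0.5² = 0.26923077
E[M²] = 0.64 + 0.8² = 1.28
Var(Z) = 0.26923077*1.28 - (0.5*0.8)²
= 0.34461538 - 0.16 = 0.18461538

0.18461538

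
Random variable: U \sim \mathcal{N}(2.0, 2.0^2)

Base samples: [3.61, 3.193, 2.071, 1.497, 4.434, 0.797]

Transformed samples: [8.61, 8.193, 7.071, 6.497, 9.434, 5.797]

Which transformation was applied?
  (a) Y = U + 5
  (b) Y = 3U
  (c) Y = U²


Checking option (a) Y = U + 5:
  U = 3.61 -> Y = 8.61 ✓
  U = 3.193 -> Y = 8.193 ✓
  U = 2.071 -> Y = 7.071 ✓
All samples match this transformation.

(a) U + 5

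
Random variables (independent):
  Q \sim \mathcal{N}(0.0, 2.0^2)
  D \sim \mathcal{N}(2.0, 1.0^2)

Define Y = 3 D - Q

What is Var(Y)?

For independent RVs: Var(aX + bY) = a²Var(X) + b²Var(Y)
Var(Q) = 4
Var(D) = 1
Var(Y) = (-1)²*4 + 3²*1
= 1*4 + 9*1 = 13

13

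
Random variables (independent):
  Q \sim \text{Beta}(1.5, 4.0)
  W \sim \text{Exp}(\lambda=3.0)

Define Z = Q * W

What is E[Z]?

For independent RVs: E[XY] = E[X]*E[Y]
E[Q] = 0.27272727
E[W] = 0.33333333
E[Z] = 0.27272727 * 0.33333333 = 0.090909091

0.090909091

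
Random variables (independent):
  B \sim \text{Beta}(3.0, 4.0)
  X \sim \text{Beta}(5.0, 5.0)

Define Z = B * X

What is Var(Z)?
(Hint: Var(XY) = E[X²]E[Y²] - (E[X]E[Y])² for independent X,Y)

Var(XY) = E[X²]E[Y²] - (E[X]E[Y])²
E[B] = 0.42857143, Var(B) = 0.030612245
E[X] = 0.5, Var(X) = 0.022727273
E[B²] = 0.030612245 + 0.42857143² = 0.21428571
E[X²] = 0.022727273 + 0.5² = 0.27272727
Var(Z) = 0.21428571*0.27272727 - (0.42857143*0.5)²
= 0.058441558 - 0.045918367 = 0.012523191

0.012523191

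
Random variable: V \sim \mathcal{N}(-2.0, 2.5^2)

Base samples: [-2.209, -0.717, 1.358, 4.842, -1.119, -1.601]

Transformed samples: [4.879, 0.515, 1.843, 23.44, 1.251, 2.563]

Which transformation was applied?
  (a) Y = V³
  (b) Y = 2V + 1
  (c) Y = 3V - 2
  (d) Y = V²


Checking option (d) Y = V²:
  V = -2.209 -> Y = 4.879 ✓
  V = -0.717 -> Y = 0.515 ✓
  V = 1.358 -> Y = 1.843 ✓
All samples match this transformation.

(d) V²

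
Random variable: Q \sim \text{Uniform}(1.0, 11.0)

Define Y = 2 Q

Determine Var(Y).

For Y = aQ + b: Var(Y) = a² * Var(Q)
Var(Q) = (11 - 1)^2/12 = 8.3333333
Var(Y) = 2² * 8.3333333 = 4 * 8.3333333 = 33.333333

33.333333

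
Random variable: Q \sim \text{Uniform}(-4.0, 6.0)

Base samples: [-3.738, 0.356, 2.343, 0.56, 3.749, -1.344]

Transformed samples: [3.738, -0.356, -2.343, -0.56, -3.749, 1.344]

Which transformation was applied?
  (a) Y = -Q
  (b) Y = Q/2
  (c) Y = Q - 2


Checking option (a) Y = -Q:
  Q = -3.738 -> Y = 3.738 ✓
  Q = 0.356 -> Y = -0.356 ✓
  Q = 2.343 -> Y = -2.343 ✓
All samples match this transformation.

(a) -Q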